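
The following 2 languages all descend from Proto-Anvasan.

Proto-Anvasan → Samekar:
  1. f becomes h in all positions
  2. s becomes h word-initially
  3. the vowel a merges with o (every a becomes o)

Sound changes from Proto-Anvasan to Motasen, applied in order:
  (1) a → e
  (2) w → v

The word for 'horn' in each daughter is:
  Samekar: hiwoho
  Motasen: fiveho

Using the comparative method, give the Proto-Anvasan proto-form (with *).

Position 3: Samekar has w, Motasen has v. Samekar preserves w here (none of its changes turn any other segment into w), so the proto-segment is *w.
Position 1: Samekar has h, Motasen has f. Motasen preserves f here (none of its changes turn any other segment into f), so the proto-segment is *f.
Position 4: Samekar has o, Motasen has e. Taking the neighbouring segments as reconstructed: Samekar o could go back to *a or *o; Motasen e could go back to *a or *e — the one source consistent with every daughter is *a.
Continuing position by position gives *fiwaho; check it forward:
Samekar: *fiwaho
  fiwaho → hiwaho   [unconditioned shift]
  hiwaho (rule 2 does not apply)
  hiwaho → hiwoho   [vowel merger]
  giving Samekar hiwoho.
Motasen: start from *fiwaho.
  rule 1 (vowel merger): fiwaho → fiweho
  rule 2 (unconditioned shift): fiweho → fiveho
  ⇒ Motasen fiveho
*fiwaho is the unique common source.

*fiwaho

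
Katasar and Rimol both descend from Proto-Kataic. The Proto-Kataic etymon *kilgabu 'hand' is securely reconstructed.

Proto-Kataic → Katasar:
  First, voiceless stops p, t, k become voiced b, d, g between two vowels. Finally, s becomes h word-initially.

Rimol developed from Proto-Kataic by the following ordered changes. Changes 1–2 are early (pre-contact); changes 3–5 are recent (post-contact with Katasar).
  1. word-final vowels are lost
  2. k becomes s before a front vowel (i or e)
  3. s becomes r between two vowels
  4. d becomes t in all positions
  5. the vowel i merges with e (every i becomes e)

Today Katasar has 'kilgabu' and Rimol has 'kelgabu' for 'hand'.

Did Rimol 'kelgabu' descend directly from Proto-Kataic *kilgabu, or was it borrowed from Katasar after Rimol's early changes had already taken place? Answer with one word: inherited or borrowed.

If inherited, *kilgabu would pass through all of Rimol's changes:
Rimol: start from *kilgabu.
  rule 1 (apocope): kilgabu → kilgab
  rule 2 (palatalisation): kilgab → silgab
  rule 3: no change — silgab
  rule 4: no change — silgab
  rule 5 (vowel merger): silgab → selgab
  ⇒ Rimol selgab
If borrowed from Katasar 'kilgabu' after the early changes, it would undergo only the recent ones:
  rule 3 (rhotacism): no change (kilgabu)
  rule 4 (unconditioned shift): no change (kilgabu)
  rule 5 (vowel merger): kilgabu → kelgabu
  ⇒ as a loan: kelgabu
Rimol 'kelgabu' matches the loan outcome 'kelgabu', not the inherited 'selgab' — it skipped the early Rimol changes, so it was borrowed from Katasar.

borrowed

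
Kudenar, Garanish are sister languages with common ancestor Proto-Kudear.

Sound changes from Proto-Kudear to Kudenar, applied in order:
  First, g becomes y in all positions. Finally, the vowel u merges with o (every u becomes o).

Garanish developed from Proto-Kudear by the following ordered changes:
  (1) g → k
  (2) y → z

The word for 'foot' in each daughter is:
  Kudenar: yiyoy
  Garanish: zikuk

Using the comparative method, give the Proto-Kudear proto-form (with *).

Position 5: Kudenar has y, Garanish has k. Taking the neighbouring segments as reconstructed: Kudenar y could go back to *g or *y; Garanish k could go back to *k or *g — the one source consistent with every daughter is *g.
Position 1: Kudenar has y, Garanish has z. Taking the neighbouring segments as reconstructed: Kudenar y could go back to *g or *y; Garanish z could go back to *z or *y — the one source consistent with every daughter is *y.
Position 4: Kudenar has o, Garanish has u. Garanish preserves u here (none of its changes turn any other segment into u), so the proto-segment is *u.
Continuing position by position gives *yigug; check it forward:
Kudenar: *yigug
  yigug → yiyuy   [unconditioned shift]
  yiyuy → yiyoy   [vowel merger]
  giving Kudenar yiyoy.
Garanish: start from *yigug.
  rule 1 (unconditioned shift): yigug → yikuk
  rule 2 (unconditioned shift): yikuk → zikuk
  ⇒ Garanish zikuk
*yigug is the unique common source.

*yigug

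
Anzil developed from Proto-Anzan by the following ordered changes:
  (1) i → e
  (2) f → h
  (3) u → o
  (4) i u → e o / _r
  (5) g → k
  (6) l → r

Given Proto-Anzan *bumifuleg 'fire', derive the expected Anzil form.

bomehorek

Anzil: start from *bumifuleg.
  rule 1 (vowel merger): bumifuleg → bumefuleg
  rule 2 (unconditioned shift): bumefuleg → bumehuleg
  rule 3 (vowel merger): bumehuleg → bomeholeg
  rule 4: no change — bomeholeg
  rule 5 (unconditioned shift): bomeholeg → bomeholek
  rule 6 (unconditioned shift): bomeholek → bomehorek
  ⇒ Anzil bomehorek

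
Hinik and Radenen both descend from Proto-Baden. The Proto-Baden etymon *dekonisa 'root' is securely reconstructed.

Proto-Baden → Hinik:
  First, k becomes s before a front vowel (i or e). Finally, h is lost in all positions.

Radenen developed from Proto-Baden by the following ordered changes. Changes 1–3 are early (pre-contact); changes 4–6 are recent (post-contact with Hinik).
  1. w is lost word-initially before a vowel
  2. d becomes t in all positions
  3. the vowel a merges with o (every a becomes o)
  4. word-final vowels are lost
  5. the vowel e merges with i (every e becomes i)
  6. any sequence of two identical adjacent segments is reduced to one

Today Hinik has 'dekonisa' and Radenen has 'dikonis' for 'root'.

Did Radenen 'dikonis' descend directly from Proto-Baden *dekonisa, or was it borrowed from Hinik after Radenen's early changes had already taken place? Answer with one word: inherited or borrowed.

borrowed

If inherited, *dekonisa would pass through all of Radenen's changes:
Radenen: *dekonisa > tekonisa > tekoniso > tekonis > tikonis  (by unconditioned shift, vowel merger, apocope, vowel merger)
If borrowed from Hinik 'dekonisa' after the early changes, it would undergo only the recent ones:
  rule 4 (apocope): dekonisa → dekonis
  rule 5 (vowel merger): dekonis → dikonis
  rule 6 (degemination): no change (dikonis)
  ⇒ as a loan: dikonis
Radenen 'dikonis' matches the loan outcome 'dikonis', not the inherited 'tikonis' — it skipped the early Radenen changes, so it was borrowed from Hinik.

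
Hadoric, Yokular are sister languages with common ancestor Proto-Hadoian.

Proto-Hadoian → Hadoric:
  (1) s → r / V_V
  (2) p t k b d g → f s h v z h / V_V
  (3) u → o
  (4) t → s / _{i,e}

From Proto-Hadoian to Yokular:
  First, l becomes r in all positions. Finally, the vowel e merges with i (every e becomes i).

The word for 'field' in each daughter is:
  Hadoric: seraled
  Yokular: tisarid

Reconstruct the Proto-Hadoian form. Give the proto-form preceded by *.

Position 6: Hadoric has e, Yokular has i. Hadoric preserves e here (none of its changes turn any other segment into e), so the proto-segment is *e.
Position 2: Hadoric has e, Yokular has i. Hadoric preserves e here (none of its changes turn any other segment into e), so the proto-segment is *e.
Position 1: Hadoric has s, Yokular has t. Yokular preserves t here (none of its changes turn any other segment into t), so the proto-segment is *t.
Continuing position by position gives *tesaled; check it forward:
Hadoric: start from *tesaled.
  rule 1 (rhotacism): tesaled → teraled
  rule 2: no change — teraled
  rule 3: no change — teraled
  rule 4 (palatalisation): teraled → seraled
  ⇒ Hadoric seraled
Yokular: *tesaled > tesared > tisarid  (by unconditioned shift, vowel merger)
No other proto-form is consistent with every reflex, so the reconstruction is *tesaled.

*tesaled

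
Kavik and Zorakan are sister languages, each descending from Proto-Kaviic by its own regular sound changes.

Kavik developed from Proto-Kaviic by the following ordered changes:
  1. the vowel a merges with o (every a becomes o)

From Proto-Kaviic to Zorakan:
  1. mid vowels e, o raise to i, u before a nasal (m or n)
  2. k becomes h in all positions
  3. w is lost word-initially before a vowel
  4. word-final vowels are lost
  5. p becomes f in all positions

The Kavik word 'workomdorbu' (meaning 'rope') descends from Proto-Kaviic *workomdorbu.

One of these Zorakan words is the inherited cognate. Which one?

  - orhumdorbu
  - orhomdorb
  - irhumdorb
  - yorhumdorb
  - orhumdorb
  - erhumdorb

Zorakan: start from *workomdorbu.
  rule 1 (pre-nasal raising): workomdorbu → workumdorbu
  rule 2 (unconditioned shift): workumdorbu → worhumdorbu
  rule 3 (glide loss): worhumdorbu → orhumdorbu
  rule 4 (apocope): orhumdorbu → orhumdorb
  rule 5: no change — orhumdorb
  ⇒ Zorakan orhumdorb

orhumdorb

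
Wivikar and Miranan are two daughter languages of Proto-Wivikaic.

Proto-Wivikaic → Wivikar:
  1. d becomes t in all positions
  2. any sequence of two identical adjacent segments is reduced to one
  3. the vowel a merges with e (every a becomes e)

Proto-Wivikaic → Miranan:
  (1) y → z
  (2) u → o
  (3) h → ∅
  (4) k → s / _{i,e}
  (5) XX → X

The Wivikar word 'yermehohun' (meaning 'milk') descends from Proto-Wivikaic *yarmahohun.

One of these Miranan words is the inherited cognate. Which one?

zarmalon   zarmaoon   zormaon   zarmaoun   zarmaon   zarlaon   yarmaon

zarmaon

Miranan: start from *yarmahohun.
  rule 1 (unconditioned shift): yarmahohun → zarmahohun
  rule 2 (vowel merger): zarmahohun → zarmahohon
  rule 3 (h-loss): zarmahohon → zarmaoon
  rule 4: no change — zarmaoon
  rule 5 (degemination): zarmaoon → zarmaon
  ⇒ Miranan zarmaon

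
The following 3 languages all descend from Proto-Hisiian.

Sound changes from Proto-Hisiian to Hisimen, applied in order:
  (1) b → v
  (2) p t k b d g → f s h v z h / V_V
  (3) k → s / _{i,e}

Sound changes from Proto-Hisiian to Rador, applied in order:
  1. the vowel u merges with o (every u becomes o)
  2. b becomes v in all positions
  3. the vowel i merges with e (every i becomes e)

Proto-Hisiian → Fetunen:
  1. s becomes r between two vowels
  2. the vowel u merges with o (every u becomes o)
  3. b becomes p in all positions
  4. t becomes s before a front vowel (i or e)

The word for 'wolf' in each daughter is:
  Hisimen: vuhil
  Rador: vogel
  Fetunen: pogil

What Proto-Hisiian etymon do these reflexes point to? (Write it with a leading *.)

Position 1: Hisimen has v, Rador has v, Fetunen has p. Taking the neighbouring segments as reconstructed: Hisimen v could go back to *b or *v; Rador v could go back to *b or *v; Fetunen p could go back to *p or *b — the one source consistent with every daughter is *b.
Position 3: Hisimen has h, Rador has g, Fetunen has g. Rador preserves g here (none of its changes turn any other segment into g), so the proto-segment is *g.
This points to *bugil. Verify forward in each daughter:
Hisimen: *bugil > vugil > vuhil  (by unconditioned shift, intervocalic lenition)
Rador: *bugil
  bugil → bogil   [vowel merger]
  bogil → vogil   [unconditioned shift]
  vogil → vogel   [vowel merger]
  giving Rador vogel.
Fetunen: *bugil
  bugil (rule 1 does not apply)
  bugil → bogil   [vowel merger]
  bogil → pogil   [unconditioned shift]
  pogil (rule 4 does not apply)
  giving Fetunen pogil.
*bugil is the unique common source.

*bugil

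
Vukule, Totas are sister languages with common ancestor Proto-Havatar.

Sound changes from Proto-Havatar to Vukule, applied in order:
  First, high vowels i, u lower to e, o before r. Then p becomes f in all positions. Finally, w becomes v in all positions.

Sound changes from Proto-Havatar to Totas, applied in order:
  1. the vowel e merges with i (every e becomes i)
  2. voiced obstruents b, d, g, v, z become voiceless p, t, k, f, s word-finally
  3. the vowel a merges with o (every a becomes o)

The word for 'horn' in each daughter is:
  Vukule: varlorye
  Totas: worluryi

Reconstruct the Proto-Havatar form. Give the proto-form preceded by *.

Position 8: Vukule has e, Totas has i. Taking the neighbouring segments as reconstructed: Vukule e can only go back to *e; Totas i could go back to *e or *i — the one source consistent with every daughter is *e.
Position 1: Vukule has v, Totas has w. Totas preserves w here (none of its changes turn any other segment into w), so the proto-segment is *w.
This points to *warlurye. Verify forward in each daughter:
Vukule: *warlurye
  warlurye → warlorye   [pre-rhotic lowering]
  warlorye (rule 2 does not apply)
  warlorye → varlorye   [unconditioned shift]
  giving Vukule varlorye.
Totas: *warlurye > warluryi > worluryi  (by vowel merger, vowel merger)
*warlurye is the unique common source.

*warlurye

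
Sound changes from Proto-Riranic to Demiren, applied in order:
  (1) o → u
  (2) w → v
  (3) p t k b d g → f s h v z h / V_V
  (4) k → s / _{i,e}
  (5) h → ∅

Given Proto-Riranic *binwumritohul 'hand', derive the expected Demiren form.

Demiren: *binwumritohul
  binwumritohul → binwumrituhul   [vowel merger]
  binwumrituhul → binvumrituhul   [unconditioned shift]
  binvumrituhul → binvumrisuhul   [intervocalic lenition]
  binvumrisuhul (rule 4 does not apply)
  binvumrisuhul → binvumrisuul   [h-loss]
  giving Demiren binvumrisuul.

binvumrisuul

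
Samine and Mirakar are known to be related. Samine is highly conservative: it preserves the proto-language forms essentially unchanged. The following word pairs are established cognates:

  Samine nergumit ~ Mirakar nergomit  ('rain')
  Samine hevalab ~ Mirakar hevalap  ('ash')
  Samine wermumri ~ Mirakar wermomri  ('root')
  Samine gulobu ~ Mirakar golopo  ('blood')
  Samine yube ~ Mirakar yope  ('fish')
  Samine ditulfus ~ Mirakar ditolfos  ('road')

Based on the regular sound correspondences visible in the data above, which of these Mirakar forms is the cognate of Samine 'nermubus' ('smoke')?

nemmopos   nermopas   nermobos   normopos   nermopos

nermopos

yube ~ yope — Samine u corresponds to Mirakar o after a consonant, before a labial obstruent.
gulobu ~ golopo — Samine b corresponds to Mirakar p between vowels (before a back vowel).
gulobu ~ golopo, ditulfus ~ ditolfos — Samine u corresponds to Mirakar o after a consonant, before a consonant other than r, m, n, p, b, f, v.
Applying these to Samine 'nermubus':
  nermubus → nermobus   (u→o after a consonant, before a labial obstruent)
  nermobus → nermopus   (b→p between vowels (before a back vowel))
  nermopus → nermopos   (u→o after a consonant, before a consonant other than r, m, n, p, b, f, v)
So the Mirakar cognate is 'nermopos'.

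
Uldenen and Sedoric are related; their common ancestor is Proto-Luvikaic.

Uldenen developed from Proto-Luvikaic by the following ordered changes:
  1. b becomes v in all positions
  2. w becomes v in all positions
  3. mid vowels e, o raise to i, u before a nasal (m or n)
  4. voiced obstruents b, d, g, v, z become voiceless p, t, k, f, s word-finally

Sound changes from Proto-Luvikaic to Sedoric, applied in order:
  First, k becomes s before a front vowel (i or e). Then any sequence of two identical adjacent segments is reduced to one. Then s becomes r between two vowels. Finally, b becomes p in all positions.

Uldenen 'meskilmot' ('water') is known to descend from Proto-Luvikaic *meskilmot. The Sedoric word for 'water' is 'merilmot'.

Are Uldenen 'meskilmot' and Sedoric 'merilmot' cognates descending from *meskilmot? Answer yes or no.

yes

Derive the expected Sedoric reflex of *meskilmot:
Sedoric: start from *meskilmot.
  rule 1 (palatalisation): meskilmot → messilmot
  rule 2 (degemination): messilmot → mesilmot
  rule 3 (rhotacism): mesilmot → merilmot
  rule 4: no change — merilmot
  ⇒ Sedoric merilmot
Sedoric 'merilmot' matches the regular reflex exactly, so the pair is cognate.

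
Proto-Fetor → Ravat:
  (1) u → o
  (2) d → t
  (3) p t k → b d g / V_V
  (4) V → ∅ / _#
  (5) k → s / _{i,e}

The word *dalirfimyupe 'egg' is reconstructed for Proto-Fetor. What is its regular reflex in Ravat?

talirfimyob

Ravat: start from *dalirfimyupe.
  rule 1 (vowel merger): dalirfimyupe → dalirfimyope
  rule 2 (unconditioned shift): dalirfimyope → talirfimyope
  rule 3 (intervocalic voicing): talirfimyope → talirfimyobe
  rule 4 (apocope): talirfimyobe → talirfimyob
  rule 5: no change — talirfimyob
  ⇒ Ravat talirfimyob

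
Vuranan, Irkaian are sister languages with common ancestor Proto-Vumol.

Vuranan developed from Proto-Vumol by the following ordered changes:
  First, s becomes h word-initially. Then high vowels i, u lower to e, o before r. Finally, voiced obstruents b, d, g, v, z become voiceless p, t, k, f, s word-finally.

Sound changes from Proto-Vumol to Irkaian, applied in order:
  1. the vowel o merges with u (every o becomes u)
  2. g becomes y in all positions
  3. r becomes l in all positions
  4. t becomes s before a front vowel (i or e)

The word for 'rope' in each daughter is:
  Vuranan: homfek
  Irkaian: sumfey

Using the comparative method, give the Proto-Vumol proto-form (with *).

*somfeg

Position 1: Vuranan has h, Irkaian has s. Taking the neighbouring segments as reconstructed: Vuranan h could go back to *s or *h; Irkaian s can only go back to *s — the one source consistent with every daughter is *s.
Position 6: Vuranan has k, Irkaian has y. Taking the neighbouring segments as reconstructed: Vuranan k could go back to *k or *g; Irkaian y could go back to *g or *y — the one source consistent with every daughter is *g.
Position 2: Vuranan has o, Irkaian has u. Taking the neighbouring segments as reconstructed: Vuranan o can only go back to *o; Irkaian u could go back to *o or *u — the one source consistent with every daughter is *o.
The remaining positions agree across the daughters. Check the candidate against every language:
Vuranan: *somfeg
  somfeg → homfeg   [debuccalisation]
  homfeg (rule 2 does not apply)
  homfeg → homfek   [final devoicing]
  giving Vuranan homfek.
Irkaian: *somfeg
  somfeg → sumfeg   [vowel merger]
  sumfeg → sumfey   [unconditioned shift]
  sumfey (rule 3 does not apply)
  sumfey (rule 4 does not apply)
  giving Irkaian sumfey.
No other proto-form is consistent with every reflex, so the reconstruction is *somfeg.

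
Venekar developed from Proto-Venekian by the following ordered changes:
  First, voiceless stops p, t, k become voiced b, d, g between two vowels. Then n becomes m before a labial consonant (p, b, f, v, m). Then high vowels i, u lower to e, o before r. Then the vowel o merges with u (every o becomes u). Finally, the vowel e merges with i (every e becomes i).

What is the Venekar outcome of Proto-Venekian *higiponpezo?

Venekar: start from *higiponpezo.
  rule 1 (intervocalic voicing): higiponpezo → higibonpezo
  rule 2 (nasal place assimilation): higibonpezo → higibompezo
  rule 3: no change — higibompezo
  rule 4 (vowel merger): higibompezo → higibumpezu
  rule 5 (vowel merger): higibumpezu → higibumpizu
  ⇒ Venekar higibumpizu

higibumpizu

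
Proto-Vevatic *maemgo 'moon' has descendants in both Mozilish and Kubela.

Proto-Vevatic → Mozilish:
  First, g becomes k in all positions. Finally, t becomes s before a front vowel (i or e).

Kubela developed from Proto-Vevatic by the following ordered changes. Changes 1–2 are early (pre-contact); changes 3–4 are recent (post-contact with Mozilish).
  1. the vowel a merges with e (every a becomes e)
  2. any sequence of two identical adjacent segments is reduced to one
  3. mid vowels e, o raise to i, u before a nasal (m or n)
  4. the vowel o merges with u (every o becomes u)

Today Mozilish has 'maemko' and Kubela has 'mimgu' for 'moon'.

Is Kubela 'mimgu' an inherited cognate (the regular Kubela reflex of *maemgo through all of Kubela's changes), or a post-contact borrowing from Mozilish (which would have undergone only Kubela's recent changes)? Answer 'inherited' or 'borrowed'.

inherited

If inherited, *maemgo would pass through all of Kubela's changes:
Kubela: *maemgo
  maemgo → meemgo   [vowel merger]
  meemgo → memgo   [degemination]
  memgo → mimgo   [pre-nasal raising]
  mimgo → mimgu   [vowel merger]
  giving Kubela mimgu.
If borrowed from Mozilish 'maemko' after the early changes, it would undergo only the recent ones:
  rule 3 (pre-nasal raising): maemko → maimko
  rule 4 (vowel merger): maimko → maimku
  ⇒ as a loan: maimku
Kubela 'mimgu' matches the inherited outcome exactly, so it is an inherited cognate, not a loan.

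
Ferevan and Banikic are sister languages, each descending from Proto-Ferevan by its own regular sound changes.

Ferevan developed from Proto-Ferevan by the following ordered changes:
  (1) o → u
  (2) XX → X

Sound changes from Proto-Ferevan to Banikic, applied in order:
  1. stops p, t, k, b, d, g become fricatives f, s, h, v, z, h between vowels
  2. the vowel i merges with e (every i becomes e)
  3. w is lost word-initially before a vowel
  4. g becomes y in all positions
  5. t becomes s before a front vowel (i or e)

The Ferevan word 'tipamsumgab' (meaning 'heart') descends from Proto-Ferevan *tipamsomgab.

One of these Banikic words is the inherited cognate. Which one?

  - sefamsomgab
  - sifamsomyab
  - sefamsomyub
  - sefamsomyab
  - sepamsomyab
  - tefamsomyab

Banikic: *tipamsomgab > tifamsomgab > tefamsomgab > tefamsomyab > sefamsomyab  (by intervocalic lenition, vowel merger, unconditioned shift, palatalisation)

sefamsomyab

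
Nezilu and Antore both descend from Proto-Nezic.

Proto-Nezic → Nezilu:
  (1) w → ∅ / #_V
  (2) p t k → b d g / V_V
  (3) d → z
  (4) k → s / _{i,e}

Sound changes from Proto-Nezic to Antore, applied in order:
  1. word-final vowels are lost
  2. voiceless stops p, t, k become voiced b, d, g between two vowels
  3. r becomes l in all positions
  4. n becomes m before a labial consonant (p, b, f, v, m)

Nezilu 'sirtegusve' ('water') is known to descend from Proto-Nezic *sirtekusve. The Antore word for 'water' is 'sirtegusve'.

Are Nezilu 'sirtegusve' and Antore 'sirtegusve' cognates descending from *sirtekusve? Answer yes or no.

Derive the expected Antore reflex of *sirtekusve:
Antore: *sirtekusve > sirtekusv > sirtegusv > siltegusv  (by apocope, intervocalic voicing, unconditioned shift)
The regular Antore reflex would be 'siltegusv', but the attested form is 'sirtegusve'. The correspondence is irregular, so they are not cognates (the Antore form has a different source).

no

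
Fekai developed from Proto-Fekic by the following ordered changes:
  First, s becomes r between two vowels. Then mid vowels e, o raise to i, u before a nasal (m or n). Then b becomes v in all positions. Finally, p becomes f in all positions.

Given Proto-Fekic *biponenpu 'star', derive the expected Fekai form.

vifuninfu

Fekai: start from *biponenpu.
  rule 1: no change — biponenpu
  rule 2 (pre-nasal raising): biponenpu → bipuninpu
  rule 3 (unconditioned shift): bipuninpu → vipuninpu
  rule 4 (unconditioned shift): vipuninpu → vifuninfu
  ⇒ Fekai vifuninfu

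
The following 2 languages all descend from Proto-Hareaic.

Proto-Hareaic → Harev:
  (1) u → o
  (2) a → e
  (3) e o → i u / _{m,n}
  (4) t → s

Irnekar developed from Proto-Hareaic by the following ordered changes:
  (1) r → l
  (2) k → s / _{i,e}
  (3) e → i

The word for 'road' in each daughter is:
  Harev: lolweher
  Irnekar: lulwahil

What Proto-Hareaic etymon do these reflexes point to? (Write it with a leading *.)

Position 7: Harev has e, Irnekar has i. Taking the neighbouring segments as reconstructed: Harev e could go back to *a or *e; Irnekar i could go back to *e or *i — the one source consistent with every daughter is *e.
Position 2: Harev has o, Irnekar has u. Irnekar preserves u here (none of its changes turn any other segment into u), so the proto-segment is *u.
Position 5: Harev has e, Irnekar has a. Irnekar preserves a here (none of its changes turn any other segment into a), so the proto-segment is *a.
Continuing position by position gives *lulwaher; check it forward:
Harev: *lulwaher > lolwaher > lolweher  (by vowel merger, vowel merger)
Irnekar: *lulwaher > lulwahel > lulwahil  (by unconditioned shift, vowel merger)
*lulwaher is the unique common source.

*lulwaher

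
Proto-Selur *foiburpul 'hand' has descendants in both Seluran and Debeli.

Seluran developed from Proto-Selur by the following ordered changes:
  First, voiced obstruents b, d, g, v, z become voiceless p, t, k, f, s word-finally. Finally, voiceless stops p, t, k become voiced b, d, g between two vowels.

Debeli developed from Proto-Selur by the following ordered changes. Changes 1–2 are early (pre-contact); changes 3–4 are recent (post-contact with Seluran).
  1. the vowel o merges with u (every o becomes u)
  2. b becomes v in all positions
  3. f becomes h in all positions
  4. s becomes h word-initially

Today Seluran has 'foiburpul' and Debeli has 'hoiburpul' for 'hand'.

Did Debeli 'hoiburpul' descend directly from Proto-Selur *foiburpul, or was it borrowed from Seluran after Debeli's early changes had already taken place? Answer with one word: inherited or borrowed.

If inherited, *foiburpul would pass through all of Debeli's changes:
Debeli: start from *foiburpul.
  rule 1 (vowel merger): foiburpul → fuiburpul
  rule 2 (unconditioned shift): fuiburpul → fuivurpul
  rule 3 (unconditioned shift): fuivurpul → huivurpul
  rule 4: no change — huivurpul
  ⇒ Debeli huivurpul
If borrowed from Seluran 'foiburpul' after the early changes, it would undergo only the recent ones:
  rule 3 (unconditioned shift): foiburpul → hoiburpul
  rule 4 (debuccalisation): no change (hoiburpul)
  ⇒ as a loan: hoiburpul
Debeli 'hoiburpul' matches the loan outcome 'hoiburpul', not the inherited 'huivurpul' — it skipped the early Debeli changes, so it was borrowed from Seluran.

borrowed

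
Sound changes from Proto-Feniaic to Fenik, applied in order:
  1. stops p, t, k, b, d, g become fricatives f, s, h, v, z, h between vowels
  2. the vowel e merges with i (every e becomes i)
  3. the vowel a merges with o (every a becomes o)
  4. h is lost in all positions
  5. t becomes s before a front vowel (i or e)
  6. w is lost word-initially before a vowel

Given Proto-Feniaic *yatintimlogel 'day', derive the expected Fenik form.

yosinsimloil

Fenik: *yatintimlogel
  yatintimlogel → yasintimlohel   [intervocalic lenition]
  yasintimlohel → yasintimlohil   [vowel merger]
  yasintimlohil → yosintimlohil   [vowel merger]
  yosintimlohil → yosintimloil   [h-loss]
  yosintimloil → yosinsimloil   [palatalisation]
  yosinsimloil (rule 6 does not apply)
  giving Fenik yosinsimloil.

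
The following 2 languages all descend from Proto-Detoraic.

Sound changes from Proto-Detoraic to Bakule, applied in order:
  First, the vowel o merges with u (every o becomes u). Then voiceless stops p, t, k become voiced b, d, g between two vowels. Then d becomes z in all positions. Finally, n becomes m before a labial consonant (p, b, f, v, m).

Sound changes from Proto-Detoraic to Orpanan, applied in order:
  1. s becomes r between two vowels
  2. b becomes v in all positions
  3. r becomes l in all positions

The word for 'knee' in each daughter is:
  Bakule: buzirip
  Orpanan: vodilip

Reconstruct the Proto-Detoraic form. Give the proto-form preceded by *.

*bodirip

Position 1: Bakule has b, Orpanan has v. Taking the neighbouring segments as reconstructed: Bakule b can only go back to *b; Orpanan v could go back to *b or *v — the one source consistent with every daughter is *b.
Position 2: Bakule has u, Orpanan has o. Orpanan preserves o here (none of its changes turn any other segment into o), so the proto-segment is *o.
Position 5: Bakule has r, Orpanan has l. Bakule preserves r here (none of its changes turn any other segment into r), so the proto-segment is *r.
Verify the candidate proto-form against each daughter:
Bakule: *bodirip
  bodirip → budirip   [vowel merger]
  budirip (rule 2 does not apply)
  budirip → buzirip   [unconditioned shift]
  buzirip (rule 4 does not apply)
  giving Bakule buzirip.
Orpanan: start from *bodirip.
  rule 1: no change — bodirip
  rule 2 (unconditioned shift): bodirip → vodirip
  rule 3 (unconditioned shift): vodirip → vodilip
  ⇒ Orpanan vodilip
*bodirip is the unique common source.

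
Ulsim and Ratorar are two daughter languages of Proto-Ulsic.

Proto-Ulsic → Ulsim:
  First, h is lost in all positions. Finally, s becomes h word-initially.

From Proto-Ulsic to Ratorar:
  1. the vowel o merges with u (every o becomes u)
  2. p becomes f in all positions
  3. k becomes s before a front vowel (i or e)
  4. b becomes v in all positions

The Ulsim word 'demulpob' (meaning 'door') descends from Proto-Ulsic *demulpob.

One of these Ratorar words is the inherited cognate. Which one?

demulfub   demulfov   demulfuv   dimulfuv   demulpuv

demulfuv

Ratorar: *demulpob > demulpub > demulfub > demulfuv  (by vowel merger, unconditioned shift, unconditioned shift)
Only 'demulfuv' matches the regular Ratorar development of *demulpob.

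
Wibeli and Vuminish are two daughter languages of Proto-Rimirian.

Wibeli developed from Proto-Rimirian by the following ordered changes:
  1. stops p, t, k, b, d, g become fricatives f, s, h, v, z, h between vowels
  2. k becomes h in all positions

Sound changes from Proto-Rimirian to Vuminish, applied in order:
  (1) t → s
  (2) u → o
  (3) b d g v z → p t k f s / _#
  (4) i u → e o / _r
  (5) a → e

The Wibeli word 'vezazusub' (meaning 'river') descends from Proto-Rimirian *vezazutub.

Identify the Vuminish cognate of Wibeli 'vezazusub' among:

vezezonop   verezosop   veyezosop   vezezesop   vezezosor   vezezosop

Vuminish: *vezazutub > vezazusub > vezazosob > vezazosop > vezezosop  (by unconditioned shift, vowel merger, final devoicing, vowel merger)
The other candidates each miss or misapply at least one Vuminish change.

vezezosop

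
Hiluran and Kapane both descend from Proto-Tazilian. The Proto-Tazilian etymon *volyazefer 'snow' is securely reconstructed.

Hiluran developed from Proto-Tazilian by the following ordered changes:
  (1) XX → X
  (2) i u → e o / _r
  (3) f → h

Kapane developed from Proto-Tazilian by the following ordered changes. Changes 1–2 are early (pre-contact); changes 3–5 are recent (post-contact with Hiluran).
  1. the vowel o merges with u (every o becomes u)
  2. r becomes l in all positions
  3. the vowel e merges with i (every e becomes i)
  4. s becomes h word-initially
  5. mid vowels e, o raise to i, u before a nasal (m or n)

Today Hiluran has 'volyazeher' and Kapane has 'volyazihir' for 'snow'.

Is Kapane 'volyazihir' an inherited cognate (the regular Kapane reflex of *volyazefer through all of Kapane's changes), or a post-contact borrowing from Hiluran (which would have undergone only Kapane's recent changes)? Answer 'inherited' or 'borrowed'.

borrowed

If inherited, *volyazefer would pass through all of Kapane's changes:
Kapane: start from *volyazefer.
  rule 1 (vowel merger): volyazefer → vulyazefer
  rule 2 (unconditioned shift): vulyazefer → vulyazefel
  rule 3 (vowel merger): vulyazefel → vulyazifil
  rule 4: no change — vulyazifil
  rule 5: no change — vulyazifil
  ⇒ Kapane vulyazifil
If borrowed from Hiluran 'volyazeher' after the early changes, it would undergo only the recent ones:
  rule 3 (vowel merger): volyazeher → volyazihir
  rule 4 (debuccalisation): no change (volyazihir)
  rule 5 (pre-nasal raising): no change (volyazihir)
  ⇒ as a loan: volyazihir
Kapane 'volyazihir' matches the loan outcome 'volyazihir', not the inherited 'vulyazifil' — it skipped the early Kapane changes, so it was borrowed from Hiluran.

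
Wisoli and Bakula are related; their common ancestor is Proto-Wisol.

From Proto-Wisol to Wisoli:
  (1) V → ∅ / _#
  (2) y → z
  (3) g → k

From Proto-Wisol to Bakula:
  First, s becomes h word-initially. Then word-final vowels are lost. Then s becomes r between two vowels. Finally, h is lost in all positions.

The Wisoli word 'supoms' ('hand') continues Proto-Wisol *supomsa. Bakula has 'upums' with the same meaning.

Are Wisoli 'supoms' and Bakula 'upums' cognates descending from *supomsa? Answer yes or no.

Derive the expected Bakula reflex of *supomsa:
Bakula: *supomsa
  supomsa → hupomsa   [debuccalisation]
  hupomsa → hupoms   [apocope]
  hupoms (rule 3 does not apply)
  hupoms → upoms   [h-loss]
  giving Bakula upoms.
The regular Bakula reflex would be 'upoms', but the attested form is 'upums'. The correspondence is irregular, so they are not cognates (the Bakula form has a different source).

no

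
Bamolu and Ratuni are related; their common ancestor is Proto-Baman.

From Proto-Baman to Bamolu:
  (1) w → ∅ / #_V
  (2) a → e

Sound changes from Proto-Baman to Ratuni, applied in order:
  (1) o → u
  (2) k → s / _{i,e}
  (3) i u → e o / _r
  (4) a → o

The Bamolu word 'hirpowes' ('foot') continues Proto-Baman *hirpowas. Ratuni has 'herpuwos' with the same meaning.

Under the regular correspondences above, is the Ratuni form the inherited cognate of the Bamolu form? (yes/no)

yes

Derive the expected Ratuni reflex of *hirpowas:
Ratuni: *hirpowas > hirpuwas > herpuwas > herpuwos  (by vowel merger, pre-rhotic lowering, vowel merger)
Ratuni 'herpuwos' matches the regular reflex exactly, so the pair is cognate.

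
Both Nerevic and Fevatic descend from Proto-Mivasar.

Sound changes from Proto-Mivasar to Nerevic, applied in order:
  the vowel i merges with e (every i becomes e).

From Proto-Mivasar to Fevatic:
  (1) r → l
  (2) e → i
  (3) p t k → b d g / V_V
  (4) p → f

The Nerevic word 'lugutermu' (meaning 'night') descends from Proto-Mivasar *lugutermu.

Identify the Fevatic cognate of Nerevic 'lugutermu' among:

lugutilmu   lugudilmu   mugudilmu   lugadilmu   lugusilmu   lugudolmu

Fevatic: start from *lugutermu.
  rule 1 (unconditioned shift): lugutermu → lugutelmu
  rule 2 (vowel merger): lugutelmu → lugutilmu
  rule 3 (intervocalic voicing): lugutilmu → lugudilmu
  rule 4: no change — lugudilmu
  ⇒ Fevatic lugudilmu
Among the options, 'lugudilmu' alone shows every Fevatic change applied in order.

lugudilmu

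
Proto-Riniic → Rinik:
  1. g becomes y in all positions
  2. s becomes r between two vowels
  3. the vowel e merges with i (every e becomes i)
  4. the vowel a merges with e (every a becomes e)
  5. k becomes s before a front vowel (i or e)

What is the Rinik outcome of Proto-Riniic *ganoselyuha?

Rinik: *ganoselyuha
  ganoselyuha → yanoselyuha   [unconditioned shift]
  yanoselyuha → yanorelyuha   [rhotacism]
  yanorelyuha → yanorilyuha   [vowel merger]
  yanorilyuha → yenorilyuhe   [vowel merger]
  yenorilyuhe (rule 5 does not apply)
  giving Rinik yenorilyuhe.

yenorilyuhe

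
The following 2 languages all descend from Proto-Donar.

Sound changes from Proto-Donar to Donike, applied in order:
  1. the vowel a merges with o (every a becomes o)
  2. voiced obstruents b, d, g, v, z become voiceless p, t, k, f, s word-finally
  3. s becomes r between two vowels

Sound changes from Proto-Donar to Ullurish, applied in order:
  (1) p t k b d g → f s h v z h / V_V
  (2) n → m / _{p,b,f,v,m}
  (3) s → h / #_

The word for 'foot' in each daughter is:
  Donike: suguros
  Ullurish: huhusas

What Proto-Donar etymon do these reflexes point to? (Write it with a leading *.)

*sugusas

Position 5: Donike has r, Ullurish has s. Taking the neighbouring segments as reconstructed: Donike r could go back to *s or *r; Ullurish s could go back to *t or *s — the one source consistent with every daughter is *s.
Position 1: Donike has s, Ullurish has h. Taking the neighbouring segments as reconstructed: Donike s can only go back to *s; Ullurish h could go back to *s or *h — the one source consistent with every daughter is *s.
Position 3: Donike has g, Ullurish has h. Donike preserves g here (none of its changes turn any other segment into g), so the proto-segment is *g.
This points to *sugusas. Verify forward in each daughter:
Donike: *sugusas
  sugusas → sugusos   [vowel merger]
  sugusos (rule 2 does not apply)
  sugusos → suguros   [rhotacism]
  giving Donike suguros.
Ullurish: *sugusas
  sugusas → suhusas   [intervocalic lenition]
  suhusas (rule 2 does not apply)
  suhusas → huhusas   [debuccalisation]
  giving Ullurish huhusas.
*sugusas is the unique common source.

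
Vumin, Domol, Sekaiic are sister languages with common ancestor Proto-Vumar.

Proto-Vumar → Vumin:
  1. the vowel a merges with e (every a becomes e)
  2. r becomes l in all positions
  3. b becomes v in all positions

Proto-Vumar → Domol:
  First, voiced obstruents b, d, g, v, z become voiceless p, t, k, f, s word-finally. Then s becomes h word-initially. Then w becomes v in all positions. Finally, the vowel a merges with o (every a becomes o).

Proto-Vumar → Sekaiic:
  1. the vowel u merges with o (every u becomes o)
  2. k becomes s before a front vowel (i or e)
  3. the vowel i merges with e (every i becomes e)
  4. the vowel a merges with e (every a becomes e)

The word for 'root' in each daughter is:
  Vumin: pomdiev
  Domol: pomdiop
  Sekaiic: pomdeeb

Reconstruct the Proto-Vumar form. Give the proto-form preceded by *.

Position 6: Vumin has e, Domol has o, Sekaiic has e. Taking the neighbouring segments as reconstructed: Vumin e could go back to *a or *e; Domol o could go back to *a or *o; Sekaiic e could go back to *a or *e or *i — the one source consistent with every daughter is *a.
Position 5: Vumin has i, Domol has i, Sekaiic has e. Vumin preserves i here (none of its changes turn any other segment into i), so the proto-segment is *i.
Position 7: Vumin has v, Domol has p, Sekaiic has b. Sekaiic preserves b here (none of its changes turn any other segment into b), so the proto-segment is *b.
The remaining positions agree across the daughters. Check the candidate against every language:
Vumin: start from *pomdiab.
  rule 1 (vowel merger): pomdiab → pomdieb
  rule 2: no change — pomdieb
  rule 3 (unconditioned shift): pomdieb → pomdiev
  ⇒ Vumin pomdiev
Domol: *pomdiab > pomdiap > pomdiop  (by final devoicing, vowel merger)
Sekaiic: *pomdiab > pomdeab > pomdeeb  (by vowel merger, vowel merger)
Only *pomdiab yields all of Vumin pomdiev, Domol pomdiop, Sekaiic pomdeeb.

*pomdiab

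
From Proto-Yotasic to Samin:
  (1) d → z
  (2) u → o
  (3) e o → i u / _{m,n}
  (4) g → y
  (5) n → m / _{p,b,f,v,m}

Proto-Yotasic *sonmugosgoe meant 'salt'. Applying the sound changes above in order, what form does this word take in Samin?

summoyosyoe

Samin: *sonmugosgoe
  sonmugosgoe (rule 1 does not apply)
  sonmugosgoe → sonmogosgoe   [vowel merger]
  sonmogosgoe → sunmogosgoe   [pre-nasal raising]
  sunmogosgoe → sunmoyosyoe   [unconditioned shift]
  sunmoyosyoe → summoyosyoe   [nasal place assimilation]
  giving Samin summoyosyoe.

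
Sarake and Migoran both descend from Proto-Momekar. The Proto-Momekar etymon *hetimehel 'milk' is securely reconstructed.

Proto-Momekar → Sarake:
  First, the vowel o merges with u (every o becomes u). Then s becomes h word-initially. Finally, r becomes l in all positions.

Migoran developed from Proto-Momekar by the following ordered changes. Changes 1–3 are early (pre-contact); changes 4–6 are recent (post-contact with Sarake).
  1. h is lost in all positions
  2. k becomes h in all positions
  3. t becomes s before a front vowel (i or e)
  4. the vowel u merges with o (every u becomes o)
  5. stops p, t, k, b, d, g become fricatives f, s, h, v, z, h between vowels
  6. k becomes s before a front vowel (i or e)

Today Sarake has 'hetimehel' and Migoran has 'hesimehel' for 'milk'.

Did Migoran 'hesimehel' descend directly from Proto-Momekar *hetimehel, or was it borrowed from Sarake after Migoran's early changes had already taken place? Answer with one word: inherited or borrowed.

borrowed

If inherited, *hetimehel would pass through all of Migoran's changes:
Migoran: *hetimehel
  hetimehel → etimeel   [h-loss]
  etimeel (rule 2 does not apply)
  etimeel → esimeel   [palatalisation]
  esimeel (rule 4 does not apply)
  esimeel (rule 5 does not apply)
  esimeel (rule 6 does not apply)
  giving Migoran esimeel.
If borrowed from Sarake 'hetimehel' after the early changes, it would undergo only the recent ones:
  rule 4 (vowel merger): no change (hetimehel)
  rule 5 (intervocalic lenition): hetimehel → hesimehel
  rule 6 (palatalisation): no change (hesimehel)
  ⇒ as a loan: hesimehel
Migoran 'hesimehel' matches the loan outcome 'hesimehel', not the inherited 'esimeel' — it skipped the early Migoran changes, so it was borrowed from Sarake.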